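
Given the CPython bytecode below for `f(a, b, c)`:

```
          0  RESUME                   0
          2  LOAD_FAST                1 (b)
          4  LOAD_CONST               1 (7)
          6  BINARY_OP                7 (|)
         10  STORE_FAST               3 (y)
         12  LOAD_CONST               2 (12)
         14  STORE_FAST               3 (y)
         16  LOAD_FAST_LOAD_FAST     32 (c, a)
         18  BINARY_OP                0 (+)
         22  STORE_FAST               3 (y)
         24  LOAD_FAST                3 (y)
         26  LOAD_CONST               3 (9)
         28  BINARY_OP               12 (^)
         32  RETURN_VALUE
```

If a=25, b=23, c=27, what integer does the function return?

61

LOAD_FAST b → push 23. Stack: [23]
LOAD_CONST → push 7. Stack: [23, 7]
BINARY_OP | → 23 | 7 = 23. Stack: [23]
STORE_FAST y → y=23. Stack: []
LOAD_CONST → push 12. Stack: [12]
STORE_FAST y → y=12. Stack: []
LOAD_FAST_LOAD_FAST c,a → push 27,25. Stack: [27, 25]
BINARY_OP + → 27 + 25 = 52. Stack: [52]
STORE_FAST y → y=52. Stack: []
LOAD_FAST y → push 52. Stack: [52]
LOAD_CONST → push 9. Stack: [52, 9]
BINARY_OP ^ → 52 ^ 9 = 61. Stack: [61]
RETURN_VALUE → return 61.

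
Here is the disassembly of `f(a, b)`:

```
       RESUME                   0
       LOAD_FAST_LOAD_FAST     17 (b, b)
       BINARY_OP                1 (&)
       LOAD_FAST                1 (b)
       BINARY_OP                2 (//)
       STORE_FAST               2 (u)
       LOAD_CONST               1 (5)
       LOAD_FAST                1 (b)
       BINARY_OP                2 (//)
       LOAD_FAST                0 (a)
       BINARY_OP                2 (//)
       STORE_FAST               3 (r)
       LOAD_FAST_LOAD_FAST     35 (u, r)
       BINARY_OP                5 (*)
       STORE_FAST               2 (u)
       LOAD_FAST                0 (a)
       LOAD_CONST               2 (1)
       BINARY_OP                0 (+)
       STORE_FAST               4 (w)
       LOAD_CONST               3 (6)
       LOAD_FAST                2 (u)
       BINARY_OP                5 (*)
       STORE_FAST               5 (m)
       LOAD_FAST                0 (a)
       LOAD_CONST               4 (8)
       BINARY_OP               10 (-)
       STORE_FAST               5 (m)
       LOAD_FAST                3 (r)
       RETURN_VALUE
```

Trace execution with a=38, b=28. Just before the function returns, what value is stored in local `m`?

30

LOAD_FAST_LOAD_FAST b,b → push 28,28. Stack: [28, 28]
BINARY_OP & → 28 & 28 = 28. Stack: [28]
LOAD_FAST b → push 28. Stack: [28, 28]
BINARY_OP // → 28 // 28 = 1. Stack: [1]
STORE_FAST u → u=1. Stack: []
LOAD_CONST → push 5. Stack: [5]
LOAD_FAST b → push 28. Stack: [5, 28]
BINARY_OP // → 5 // 28 = 0. Stack: [0]
LOAD_FAST a → push 38. Stack: [0, 38]
BINARY_OP // → 0 // 38 = 0. Stack: [0]
STORE_FAST r → r=0. Stack: []
LOAD_FAST_LOAD_FAST u,r → push 1,0. Stack: [1, 0]
BINARY_OP * → 1 * 0 = 0. Stack: [0]
STORE_FAST u → u=0. Stack: []
LOAD_FAST a → push 38. Stack: [38]
LOAD_CONST → push 1. Stack: [38, 1]
BINARY_OP + → 38 + 1 = 39. Stack: [39]
STORE_FAST w → w=39. Stack: []
LOAD_CONST → push 6. Stack: [6]
LOAD_FAST u → push 0. Stack: [6, 0]
BINARY_OP * → 6 * 0 = 0. Stack: [0]
STORE_FAST m → m=0. Stack: []
LOAD_FAST a → push 38. Stack: [38]
LOAD_CONST → push 8. Stack: [38, 8]
BINARY_OP - → 38 - 8 = 30. Stack: [30]
STORE_FAST m → m=30. Stack: []
LOAD_FAST r → push 0. Stack: [0]
RETURN_VALUE → return 0.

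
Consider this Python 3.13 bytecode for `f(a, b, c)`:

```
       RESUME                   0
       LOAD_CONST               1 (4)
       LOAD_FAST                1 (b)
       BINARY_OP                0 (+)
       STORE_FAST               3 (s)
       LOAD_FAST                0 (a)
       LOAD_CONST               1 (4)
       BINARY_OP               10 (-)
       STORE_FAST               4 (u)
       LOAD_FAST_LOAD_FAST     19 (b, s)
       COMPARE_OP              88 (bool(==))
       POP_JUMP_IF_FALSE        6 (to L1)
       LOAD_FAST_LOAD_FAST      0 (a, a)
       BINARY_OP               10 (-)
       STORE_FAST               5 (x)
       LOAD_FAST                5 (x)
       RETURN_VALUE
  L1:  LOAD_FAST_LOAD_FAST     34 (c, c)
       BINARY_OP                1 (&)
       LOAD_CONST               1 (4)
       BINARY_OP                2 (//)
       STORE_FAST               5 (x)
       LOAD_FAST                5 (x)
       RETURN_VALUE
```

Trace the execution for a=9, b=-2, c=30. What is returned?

LOAD_CONST → push 4. Stack: [4]
LOAD_FAST b → push -2. Stack: [4, -2]
BINARY_OP + → 4 + -2 = 2. Stack: [2]
STORE_FAST s → s=2. Stack: []
LOAD_FAST a → push 9. Stack: [9]
LOAD_CONST → push 4. Stack: [9, 4]
BINARY_OP - → 9 - 4 = 5. Stack: [5]
STORE_FAST u → u=5. Stack: []
LOAD_FAST_LOAD_FAST b,s → push -2,2. Stack: [-2, 2]
COMPARE_OP bool(==) → -2 vs 2 = False. Stack: [False]
POP_JUMP_IF_FALSE → pop False; jump. Stack: []
LOAD_FAST_LOAD_FAST c,c → push 30,30. Stack: [30, 30]
BINARY_OP & → 30 & 30 = 30. Stack: [30]
LOAD_CONST → push 4. Stack: [30, 4]
BINARY_OP // → 30 // 4 = 7. Stack: [7]
STORE_FAST x → x=7. Stack: []
LOAD_FAST x → push 7. Stack: [7]
RETURN_VALUE → return 7.

7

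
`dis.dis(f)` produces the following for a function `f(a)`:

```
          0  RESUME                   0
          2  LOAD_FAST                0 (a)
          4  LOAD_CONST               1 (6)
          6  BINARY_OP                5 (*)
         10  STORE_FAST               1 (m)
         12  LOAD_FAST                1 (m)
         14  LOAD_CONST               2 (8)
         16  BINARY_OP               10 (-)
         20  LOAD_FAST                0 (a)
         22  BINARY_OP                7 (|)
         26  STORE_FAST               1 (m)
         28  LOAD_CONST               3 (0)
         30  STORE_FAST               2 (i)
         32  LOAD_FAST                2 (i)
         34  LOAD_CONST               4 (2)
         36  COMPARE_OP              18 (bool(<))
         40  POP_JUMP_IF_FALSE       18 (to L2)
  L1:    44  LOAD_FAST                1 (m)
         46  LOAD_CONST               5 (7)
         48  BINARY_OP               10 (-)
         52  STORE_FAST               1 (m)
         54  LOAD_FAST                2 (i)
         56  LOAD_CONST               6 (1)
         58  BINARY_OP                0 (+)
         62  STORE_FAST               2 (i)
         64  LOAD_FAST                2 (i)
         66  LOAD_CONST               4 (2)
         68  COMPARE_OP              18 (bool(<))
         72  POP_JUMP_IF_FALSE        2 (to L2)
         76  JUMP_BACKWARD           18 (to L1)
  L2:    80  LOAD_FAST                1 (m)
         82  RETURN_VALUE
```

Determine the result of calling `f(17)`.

81

LOAD_FAST a → push 17. Stack: [17]
LOAD_CONST → push 6. Stack: [17, 6]
BINARY_OP * → 17 * 6 = 102. Stack: [102]
STORE_FAST m → m=102. Stack: []
LOAD_FAST m → push 102. Stack: [102]
LOAD_CONST → push 8. Stack: [102, 8]
BINARY_OP - → 102 - 8 = 94. Stack: [94]
LOAD_FAST a → push 17. Stack: [94, 17]
BINARY_OP | → 94 | 17 = 95. Stack: [95]
STORE_FAST m → m=95. Stack: []
LOAD_CONST → push 0. Stack: [0]
STORE_FAST i → i=0. Stack: []
LOAD_FAST i → push 0. Stack: [0]
LOAD_CONST → push 2. Stack: [0, 2]
COMPARE_OP bool(<) → 0 vs 2 = True. Stack: [True]
POP_JUMP_IF_FALSE → pop True; no jump. Stack: []
LOAD_FAST m → push 95. Stack: [95]
LOAD_CONST → push 7. Stack: [95, 7]
BINARY_OP - → 95 - 7 = 88. Stack: [88]
STORE_FAST m → m=88. Stack: []
LOAD_FAST i → push 0. Stack: [0]
LOAD_CONST → push 1. Stack: [0, 1]
BINARY_OP + → 0 + 1 = 1. Stack: [1]
STORE_FAST i → i=1. Stack: []
LOAD_FAST i → push 1. Stack: [1]
LOAD_CONST → push 2. Stack: [1, 2]
COMPARE_OP bool(<) → 1 vs 2 = True. Stack: [True]
POP_JUMP_IF_FALSE → pop True; no jump. Stack: []
LOAD_FAST m → push 88. Stack: [88]
LOAD_CONST → push 7. Stack: [88, 7]
BINARY_OP - → 88 - 7 = 81. Stack: [81]
STORE_FAST m → m=81. Stack: []
LOAD_FAST i → push 1. Stack: [1]
LOAD_CONST → push 1. Stack: [1, 1]
BINARY_OP + → 1 + 1 = 2. Stack: [2]
STORE_FAST i → i=2. Stack: []
LOAD_FAST i → push 2. Stack: [2]
LOAD_CONST → push 2. Stack: [2, 2]
COMPARE_OP bool(<) → 2 vs 2 = False. Stack: [False]
POP_JUMP_IF_FALSE → pop False; jump. Stack: []
LOAD_FAST m → push 81. Stack: [81]
RETURN_VALUE → return 81.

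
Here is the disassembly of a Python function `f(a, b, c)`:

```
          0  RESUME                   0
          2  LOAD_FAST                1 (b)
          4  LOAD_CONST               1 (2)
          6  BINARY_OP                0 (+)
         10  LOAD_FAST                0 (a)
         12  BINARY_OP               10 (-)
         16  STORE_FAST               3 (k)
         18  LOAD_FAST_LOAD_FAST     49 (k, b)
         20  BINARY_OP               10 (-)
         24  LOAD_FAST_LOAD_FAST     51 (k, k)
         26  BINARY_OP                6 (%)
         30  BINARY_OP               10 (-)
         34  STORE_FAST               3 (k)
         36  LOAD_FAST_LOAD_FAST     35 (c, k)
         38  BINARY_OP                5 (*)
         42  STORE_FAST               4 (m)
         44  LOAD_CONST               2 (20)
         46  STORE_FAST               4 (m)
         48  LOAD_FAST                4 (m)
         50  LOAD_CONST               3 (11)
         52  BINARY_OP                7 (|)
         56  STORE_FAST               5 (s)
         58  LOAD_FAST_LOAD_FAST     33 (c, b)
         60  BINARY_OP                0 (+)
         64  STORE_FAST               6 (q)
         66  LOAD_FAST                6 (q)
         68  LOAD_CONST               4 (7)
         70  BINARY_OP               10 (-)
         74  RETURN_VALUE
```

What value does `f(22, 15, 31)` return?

LOAD_FAST b → push 15. Stack: [15]
LOAD_CONST → push 2. Stack: [15, 2]
BINARY_OP + → 15 + 2 = 17. Stack: [17]
LOAD_FAST a → push 22. Stack: [17, 22]
BINARY_OP - → 17 - 22 = -5. Stack: [-5]
STORE_FAST k → k=-5. Stack: []
LOAD_FAST_LOAD_FAST k,b → push -5,15. Stack: [-5, 15]
BINARY_OP - → -5 - 15 = -20. Stack: [-20]
LOAD_FAST_LOAD_FAST k,k → push -5,-5. Stack: [-20, -5, -5]
BINARY_OP % → -5 % -5 = 0. Stack: [-20, 0]
BINARY_OP - → -20 - 0 = -20. Stack: [-20]
STORE_FAST k → k=-20. Stack: []
LOAD_FAST_LOAD_FAST c,k → push 31,-20. Stack: [31, -20]
BINARY_OP * → 31 * -20 = -620. Stack: [-620]
STORE_FAST m → m=-620. Stack: []
LOAD_CONST → push 20. Stack: [20]
STORE_FAST m → m=20. Stack: []
LOAD_FAST m → push 20. Stack: [20]
LOAD_CONST → push 11. Stack: [20, 11]
BINARY_OP | → 20 | 11 = 31. Stack: [31]
STORE_FAST s → s=31. Stack: []
LOAD_FAST_LOAD_FAST c,b → push 31,15. Stack: [31, 15]
BINARY_OP + → 31 + 15 = 46. Stack: [46]
STORE_FAST q → q=46. Stack: []
LOAD_FAST q → push 46. Stack: [46]
LOAD_CONST → push 7. Stack: [46, 7]
BINARY_OP - → 46 - 7 = 39. Stack: [39]
RETURN_VALUE → return 39.

39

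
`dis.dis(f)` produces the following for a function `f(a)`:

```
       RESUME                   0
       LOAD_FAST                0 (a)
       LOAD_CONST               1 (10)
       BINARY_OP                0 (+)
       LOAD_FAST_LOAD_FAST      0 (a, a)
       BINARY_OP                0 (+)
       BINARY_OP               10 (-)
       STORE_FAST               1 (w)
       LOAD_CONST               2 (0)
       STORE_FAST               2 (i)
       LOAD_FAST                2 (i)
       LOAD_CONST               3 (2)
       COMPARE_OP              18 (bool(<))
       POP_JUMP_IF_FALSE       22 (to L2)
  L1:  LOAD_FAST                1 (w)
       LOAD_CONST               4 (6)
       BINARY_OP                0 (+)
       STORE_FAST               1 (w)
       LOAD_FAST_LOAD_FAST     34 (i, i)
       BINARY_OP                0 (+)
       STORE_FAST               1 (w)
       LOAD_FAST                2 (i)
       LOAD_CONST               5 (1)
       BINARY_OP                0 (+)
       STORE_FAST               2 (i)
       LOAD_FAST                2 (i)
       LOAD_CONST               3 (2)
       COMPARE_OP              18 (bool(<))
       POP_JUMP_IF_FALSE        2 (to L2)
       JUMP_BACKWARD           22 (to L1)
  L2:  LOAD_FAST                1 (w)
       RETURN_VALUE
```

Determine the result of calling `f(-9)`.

LOAD_FAST a → push -9. Stack: [-9]
LOAD_CONST → push 10. Stack: [-9, 10]
BINARY_OP + → -9 + 10 = 1. Stack: [1]
LOAD_FAST_LOAD_FAST a,a → push -9,-9. Stack: [1, -9, -9]
BINARY_OP + → -9 + -9 = -18. Stack: [1, -18]
BINARY_OP - → 1 - -18 = 19. Stack: [19]
STORE_FAST w → w=19. Stack: []
LOAD_CONST → push 0. Stack: [0]
STORE_FAST i → i=0. Stack: []
LOAD_FAST i → push 0. Stack: [0]
LOAD_CONST → push 2. Stack: [0, 2]
COMPARE_OP bool(<) → 0 vs 2 = True. Stack: [True]
POP_JUMP_IF_FALSE → pop True; no jump. Stack: []
LOAD_FAST w → push 19. Stack: [19]
LOAD_CONST → push 6. Stack: [19, 6]
BINARY_OP + → 19 + 6 = 25. Stack: [25]
STORE_FAST w → w=25. Stack: []
LOAD_FAST_LOAD_FAST i,i → push 0,0. Stack: [0, 0]
BINARY_OP + → 0 + 0 = 0. Stack: [0]
STORE_FAST w → w=0. Stack: []
LOAD_FAST i → push 0. Stack: [0]
LOAD_CONST → push 1. Stack: [0, 1]
BINARY_OP + → 0 + 1 = 1. Stack: [1]
STORE_FAST i → i=1. Stack: []
LOAD_FAST i → push 1. Stack: [1]
LOAD_CONST → push 2. Stack: [1, 2]
COMPARE_OP bool(<) → 1 vs 2 = True. Stack: [True]
POP_JUMP_IF_FALSE → pop True; no jump. Stack: []
LOAD_FAST w → push 0. Stack: [0]
LOAD_CONST → push 6. Stack: [0, 6]
BINARY_OP + → 0 + 6 = 6. Stack: [6]
STORE_FAST w → w=6. Stack: []
LOAD_FAST_LOAD_FAST i,i → push 1,1. Stack: [1, 1]
BINARY_OP + → 1 + 1 = 2. Stack: [2]
STORE_FAST w → w=2. Stack: []
LOAD_FAST i → push 1. Stack: [1]
LOAD_CONST → push 1. Stack: [1, 1]
BINARY_OP + → 1 + 1 = 2. Stack: [2]
STORE_FAST i → i=2. Stack: []
LOAD_FAST i → push 2. Stack: [2]
LOAD_CONST → push 2. Stack: [2, 2]
COMPARE_OP bool(<) → 2 vs 2 = False. Stack: [False]
POP_JUMP_IF_FALSE → pop False; jump. Stack: []
LOAD_FAST w → push 2. Stack: [2]
RETURN_VALUE → return 2.

2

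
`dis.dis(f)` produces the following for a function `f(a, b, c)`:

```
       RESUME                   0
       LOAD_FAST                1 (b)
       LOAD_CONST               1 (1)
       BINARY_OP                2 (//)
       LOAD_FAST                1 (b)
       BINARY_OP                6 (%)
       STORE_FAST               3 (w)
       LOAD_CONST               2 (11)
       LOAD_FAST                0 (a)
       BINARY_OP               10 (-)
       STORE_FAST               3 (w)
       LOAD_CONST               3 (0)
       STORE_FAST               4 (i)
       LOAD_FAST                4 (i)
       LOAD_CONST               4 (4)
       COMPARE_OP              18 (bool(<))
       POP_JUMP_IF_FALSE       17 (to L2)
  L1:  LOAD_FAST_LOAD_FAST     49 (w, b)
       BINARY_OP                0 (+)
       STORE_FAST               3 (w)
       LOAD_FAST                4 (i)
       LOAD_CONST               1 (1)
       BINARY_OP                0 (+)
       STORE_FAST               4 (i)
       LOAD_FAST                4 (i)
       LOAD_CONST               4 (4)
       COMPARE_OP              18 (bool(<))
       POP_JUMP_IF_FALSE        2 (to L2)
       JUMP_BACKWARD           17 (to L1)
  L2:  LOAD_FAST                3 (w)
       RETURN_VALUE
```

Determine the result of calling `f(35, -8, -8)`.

LOAD_FAST b → push -8. Stack: [-8]
LOAD_CONST → push 1. Stack: [-8, 1]
BINARY_OP // → -8 // 1 = -8. Stack: [-8]
LOAD_FAST b → push -8. Stack: [-8, -8]
BINARY_OP % → -8 % -8 = 0. Stack: [0]
STORE_FAST w → w=0. Stack: []
LOAD_CONST → push 11. Stack: [11]
LOAD_FAST a → push 35. Stack: [11, 35]
BINARY_OP - → 11 - 35 = -24. Stack: [-24]
STORE_FAST w → w=-24. Stack: []
LOAD_CONST → push 0. Stack: [0]
STORE_FAST i → i=0. Stack: []
LOAD_FAST i → push 0. Stack: [0]
LOAD_CONST → push 4. Stack: [0, 4]
COMPARE_OP bool(<) → 0 vs 4 = True. Stack: [True]
POP_JUMP_IF_FALSE → pop True; no jump. Stack: []
LOAD_FAST_LOAD_FAST w,b → push -24,-8. Stack: [-24, -8]
BINARY_OP + → -24 + -8 = -32. Stack: [-32]
STORE_FAST w → w=-32. Stack: []
LOAD_FAST i → push 0. Stack: [0]
LOAD_CONST → push 1. Stack: [0, 1]
BINARY_OP + → 0 + 1 = 1. Stack: [1]
STORE_FAST i → i=1. Stack: []
LOAD_FAST i → push 1. Stack: [1]
LOAD_CONST → push 4. Stack: [1, 4]
COMPARE_OP bool(<) → 1 vs 4 = True. Stack: [True]
POP_JUMP_IF_FALSE → pop True; no jump. Stack: []
LOAD_FAST_LOAD_FAST w,b → push -32,-8. Stack: [-32, -8]
BINARY_OP + → -32 + -8 = -40. Stack: [-40]
STORE_FAST w → w=-40. Stack: []
LOAD_FAST i → push 1. Stack: [1]
LOAD_CONST → push 1. Stack: [1, 1]
BINARY_OP + → 1 + 1 = 2. Stack: [2]
STORE_FAST i → i=2. Stack: []
LOAD_FAST i → push 2. Stack: [2]
LOAD_CONST → push 4. Stack: [2, 4]
COMPARE_OP bool(<) → 2 vs 4 = True. Stack: [True]
POP_JUMP_IF_FALSE → pop True; no jump. Stack: []
LOAD_FAST_LOAD_FAST w,b → push -40,-8. Stack: [-40, -8]
BINARY_OP + → -40 + -8 = -48. Stack: [-48]
STORE_FAST w → w=-48. Stack: []
LOAD_FAST i → push 2. Stack: [2]
LOAD_CONST → push 1. Stack: [2, 1]
BINARY_OP + → 2 + 1 = 3. Stack: [3]
STORE_FAST i → i=3. Stack: []
LOAD_FAST i → push 3. Stack: [3]
LOAD_CONST → push 4. Stack: [3, 4]
COMPARE_OP bool(<) → 3 vs 4 = True. Stack: [True]
POP_JUMP_IF_FALSE → pop True; no jump. Stack: []
LOAD_FAST_LOAD_FAST w,b → push -48,-8. Stack: [-48, -8]
BINARY_OP + → -48 + -8 = -56. Stack: [-56]
STORE_FAST w → w=-56. Stack: []
LOAD_FAST i → push 3. Stack: [3]
LOAD_CONST → push 1. Stack: [3, 1]
BINARY_OP + → 3 + 1 = 4. Stack: [4]
STORE_FAST i → i=4. Stack: []
LOAD_FAST i → push 4. Stack: [4]
LOAD_CONST → push 4. Stack: [4, 4]
COMPARE_OP bool(<) → 4 vs 4 = False. Stack: [False]
POP_JUMP_IF_FALSE → pop False; jump. Stack: []
LOAD_FAST w → push -56. Stack: [-56]
RETURN_VALUE → return -56.

-56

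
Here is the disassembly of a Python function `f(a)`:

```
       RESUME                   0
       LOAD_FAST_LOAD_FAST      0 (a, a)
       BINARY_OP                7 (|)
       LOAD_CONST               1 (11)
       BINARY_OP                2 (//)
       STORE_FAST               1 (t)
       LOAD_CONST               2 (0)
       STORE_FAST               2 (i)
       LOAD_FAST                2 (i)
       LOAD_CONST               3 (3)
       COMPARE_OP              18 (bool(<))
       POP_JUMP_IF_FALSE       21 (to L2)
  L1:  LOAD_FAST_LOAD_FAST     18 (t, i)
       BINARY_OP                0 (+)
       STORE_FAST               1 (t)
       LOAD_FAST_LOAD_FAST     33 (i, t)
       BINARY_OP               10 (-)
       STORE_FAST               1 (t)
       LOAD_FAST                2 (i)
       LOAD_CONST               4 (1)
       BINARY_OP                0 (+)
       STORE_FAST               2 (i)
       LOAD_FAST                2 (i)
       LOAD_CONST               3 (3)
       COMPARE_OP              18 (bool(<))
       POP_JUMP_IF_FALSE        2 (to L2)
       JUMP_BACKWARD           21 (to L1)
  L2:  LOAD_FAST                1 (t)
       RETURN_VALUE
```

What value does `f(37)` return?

LOAD_FAST_LOAD_FAST a,a → push 37,37. Stack: [37, 37]
BINARY_OP | → 37 | 37 = 37. Stack: [37]
LOAD_CONST → push 11. Stack: [37, 11]
BINARY_OP // → 37 // 11 = 3. Stack: [3]
STORE_FAST t → t=3. Stack: []
LOAD_CONST → push 0. Stack: [0]
STORE_FAST i → i=0. Stack: []
LOAD_FAST i → push 0. Stack: [0]
LOAD_CONST → push 3. Stack: [0, 3]
COMPARE_OP bool(<) → 0 vs 3 = True. Stack: [True]
POP_JUMP_IF_FALSE → pop True; no jump. Stack: []
LOAD_FAST_LOAD_FAST t,i → push 3,0. Stack: [3, 0]
BINARY_OP + → 3 + 0 = 3. Stack: [3]
STORE_FAST t → t=3. Stack: []
LOAD_FAST_LOAD_FAST i,t → push 0,3. Stack: [0, 3]
BINARY_OP - → 0 - 3 = -3. Stack: [-3]
STORE_FAST t → t=-3. Stack: []
LOAD_FAST i → push 0. Stack: [0]
LOAD_CONST → push 1. Stack: [0, 1]
BINARY_OP + → 0 + 1 = 1. Stack: [1]
STORE_FAST i → i=1. Stack: []
LOAD_FAST i → push 1. Stack: [1]
LOAD_CONST → push 3. Stack: [1, 3]
COMPARE_OP bool(<) → 1 vs 3 = True. Stack: [True]
POP_JUMP_IF_FALSE → pop True; no jump. Stack: []
LOAD_FAST_LOAD_FAST t,i → push -3,1. Stack: [-3, 1]
BINARY_OP + → -3 + 1 = -2. Stack: [-2]
STORE_FAST t → t=-2. Stack: []
LOAD_FAST_LOAD_FAST i,t → push 1,-2. Stack: [1, -2]
BINARY_OP - → 1 - -2 = 3. Stack: [3]
STORE_FAST t → t=3. Stack: []
LOAD_FAST i → push 1. Stack: [1]
LOAD_CONST → push 1. Stack: [1, 1]
BINARY_OP + → 1 + 1 = 2. Stack: [2]
STORE_FAST i → i=2. Stack: []
LOAD_FAST i → push 2. Stack: [2]
LOAD_CONST → push 3. Stack: [2, 3]
COMPARE_OP bool(<) → 2 vs 3 = True. Stack: [True]
POP_JUMP_IF_FALSE → pop True; no jump. Stack: []
LOAD_FAST_LOAD_FAST t,i → push 3,2. Stack: [3, 2]
BINARY_OP + → 3 + 2 = 5. Stack: [5]
STORE_FAST t → t=5. Stack: []
LOAD_FAST_LOAD_FAST i,t → push 2,5. Stack: [2, 5]
BINARY_OP - → 2 - 5 = -3. Stack: [-3]
STORE_FAST t → t=-3. Stack: []
LOAD_FAST i → push 2. Stack: [2]
LOAD_CONST → push 1. Stack: [2, 1]
BINARY_OP + → 2 + 1 = 3. Stack: [3]
STORE_FAST i → i=3. Stack: []
LOAD_FAST i → push 3. Stack: [3]
LOAD_CONST → push 3. Stack: [3, 3]
COMPARE_OP bool(<) → 3 vs 3 = False. Stack: [False]
POP_JUMP_IF_FALSE → pop False; jump. Stack: []
LOAD_FAST t → push -3. Stack: [-3]
RETURN_VALUE → return -3.

-3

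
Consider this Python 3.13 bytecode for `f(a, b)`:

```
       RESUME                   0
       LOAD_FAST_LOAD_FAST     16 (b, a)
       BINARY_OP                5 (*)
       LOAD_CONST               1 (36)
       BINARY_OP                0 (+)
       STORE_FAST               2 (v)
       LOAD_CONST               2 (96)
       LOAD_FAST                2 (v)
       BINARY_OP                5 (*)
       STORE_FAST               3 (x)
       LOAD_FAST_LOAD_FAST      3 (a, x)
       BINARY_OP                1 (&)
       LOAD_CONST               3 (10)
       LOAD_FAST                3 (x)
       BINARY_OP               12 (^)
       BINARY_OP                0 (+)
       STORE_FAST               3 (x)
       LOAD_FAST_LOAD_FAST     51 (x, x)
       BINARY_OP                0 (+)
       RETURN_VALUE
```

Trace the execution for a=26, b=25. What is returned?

131732

LOAD_FAST_LOAD_FAST b,a → push 25,26. Stack: [25, 26]
BINARY_OP * → 25 * 26 = 650. Stack: [650]
LOAD_CONST → push 36. Stack: [650, 36]
BINARY_OP + → 650 + 36 = 686. Stack: [686]
STORE_FAST v → v=686. Stack: []
LOAD_CONST → push 96. Stack: [96]
LOAD_FAST v → push 686. Stack: [96, 686]
BINARY_OP * → 96 * 686 = 65856. Stack: [65856]
STORE_FAST x → x=65856. Stack: []
LOAD_FAST_LOAD_FAST a,x → push 26,65856. Stack: [26, 65856]
BINARY_OP & → 26 & 65856 = 0. Stack: [0]
LOAD_CONST → push 10. Stack: [0, 10]
LOAD_FAST x → push 65856. Stack: [0, 10, 65856]
BINARY_OP ^ → 10 ^ 65856 = 65866. Stack: [0, 65866]
BINARY_OP + → 0 + 65866 = 65866. Stack: [65866]
STORE_FAST x → x=65866. Stack: []
LOAD_FAST_LOAD_FAST x,x → push 65866,65866. Stack: [65866, 65866]
BINARY_OP + → 65866 + 65866 = 131732. Stack: [131732]
RETURN_VALUE → return 131732.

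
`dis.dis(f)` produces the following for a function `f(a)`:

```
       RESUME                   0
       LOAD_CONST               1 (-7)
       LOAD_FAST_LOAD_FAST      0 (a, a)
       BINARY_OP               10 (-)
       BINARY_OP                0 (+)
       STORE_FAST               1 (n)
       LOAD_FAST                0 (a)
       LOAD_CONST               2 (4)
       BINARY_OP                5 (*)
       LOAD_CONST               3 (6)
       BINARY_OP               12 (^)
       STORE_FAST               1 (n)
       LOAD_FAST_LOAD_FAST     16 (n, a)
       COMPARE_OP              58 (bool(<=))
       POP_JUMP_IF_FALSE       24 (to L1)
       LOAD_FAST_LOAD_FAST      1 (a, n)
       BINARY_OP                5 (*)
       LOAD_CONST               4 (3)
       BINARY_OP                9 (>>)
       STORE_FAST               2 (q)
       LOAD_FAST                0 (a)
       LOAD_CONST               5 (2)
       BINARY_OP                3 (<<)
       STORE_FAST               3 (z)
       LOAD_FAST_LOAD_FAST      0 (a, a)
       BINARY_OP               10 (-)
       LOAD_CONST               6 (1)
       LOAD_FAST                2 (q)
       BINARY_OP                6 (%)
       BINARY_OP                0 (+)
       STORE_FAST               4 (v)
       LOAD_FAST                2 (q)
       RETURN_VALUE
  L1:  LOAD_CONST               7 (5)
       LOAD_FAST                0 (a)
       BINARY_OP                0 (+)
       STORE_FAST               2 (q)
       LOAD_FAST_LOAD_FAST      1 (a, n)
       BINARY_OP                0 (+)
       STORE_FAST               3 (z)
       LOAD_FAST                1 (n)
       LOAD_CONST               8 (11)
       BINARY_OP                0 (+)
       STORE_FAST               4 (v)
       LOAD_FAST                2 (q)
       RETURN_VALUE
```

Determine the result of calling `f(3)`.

LOAD_CONST → push -7. Stack: [-7]
LOAD_FAST_LOAD_FAST a,a → push 3,3. Stack: [-7, 3, 3]
BINARY_OP - → 3 - 3 = 0. Stack: [-7, 0]
BINARY_OP + → -7 + 0 = -7. Stack: [-7]
STORE_FAST n → n=-7. Stack: []
LOAD_FAST a → push 3. Stack: [3]
LOAD_CONST → push 4. Stack: [3, 4]
BINARY_OP * → 3 * 4 = 12. Stack: [12]
LOAD_CONST → push 6. Stack: [12, 6]
BINARY_OP ^ → 12 ^ 6 = 10. Stack: [10]
STORE_FAST n → n=10. Stack: []
LOAD_FAST_LOAD_FAST n,a → push 10,3. Stack: [10, 3]
COMPARE_OP bool(<=) → 10 vs 3 = False. Stack: [False]
POP_JUMP_IF_FALSE → pop False; jump. Stack: []
LOAD_CONST → push 5. Stack: [5]
LOAD_FAST a → push 3. Stack: [5, 3]
BINARY_OP + → 5 + 3 = 8. Stack: [8]
STORE_FAST q → q=8. Stack: []
LOAD_FAST_LOAD_FAST a,n → push 3,10. Stack: [3, 10]
BINARY_OP + → 3 + 10 = 13. Stack: [13]
STORE_FAST z → z=13. Stack: []
LOAD_FAST n → push 10. Stack: [10]
LOAD_CONST → push 11. Stack: [10, 11]
BINARY_OP + → 10 + 11 = 21. Stack: [21]
STORE_FAST v → v=21. Stack: []
LOAD_FAST q → push 8. Stack: [8]
RETURN_VALUE → return 8.

8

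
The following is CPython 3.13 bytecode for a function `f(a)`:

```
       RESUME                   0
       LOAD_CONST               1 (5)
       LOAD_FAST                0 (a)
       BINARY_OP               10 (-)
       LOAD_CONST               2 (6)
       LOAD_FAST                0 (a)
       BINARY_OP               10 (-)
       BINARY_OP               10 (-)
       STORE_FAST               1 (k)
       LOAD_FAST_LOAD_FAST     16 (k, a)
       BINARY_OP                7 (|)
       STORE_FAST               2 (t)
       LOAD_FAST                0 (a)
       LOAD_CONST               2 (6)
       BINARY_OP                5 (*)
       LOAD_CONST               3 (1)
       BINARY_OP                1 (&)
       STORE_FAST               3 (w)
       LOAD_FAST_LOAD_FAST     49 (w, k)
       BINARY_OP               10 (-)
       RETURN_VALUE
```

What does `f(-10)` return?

1

LOAD_CONST → push 5. Stack: [5]
LOAD_FAST a → push -10. Stack: [5, -10]
BINARY_OP - → 5 - -10 = 15. Stack: [15]
LOAD_CONST → push 6. Stack: [15, 6]
LOAD_FAST a → push -10. Stack: [15, 6, -10]
BINARY_OP - → 6 - -10 = 16. Stack: [15, 16]
BINARY_OP - → 15 - 16 = -1. Stack: [-1]
STORE_FAST k → k=-1. Stack: []
LOAD_FAST_LOAD_FAST k,a → push -1,-10. Stack: [-1, -10]
BINARY_OP | → -1 | -10 = -1. Stack: [-1]
STORE_FAST t → t=-1. Stack: []
LOAD_FAST a → push -10. Stack: [-10]
LOAD_CONST → push 6. Stack: [-10, 6]
BINARY_OP * → -10 * 6 = -60. Stack: [-60]
LOAD_CONST → push 1. Stack: [-60, 1]
BINARY_OP & → -60 & 1 = 0. Stack: [0]
STORE_FAST w → w=0. Stack: []
LOAD_FAST_LOAD_FAST w,k → push 0,-1. Stack: [0, -1]
BINARY_OP - → 0 - -1 = 1. Stack: [1]
RETURN_VALUE → return 1.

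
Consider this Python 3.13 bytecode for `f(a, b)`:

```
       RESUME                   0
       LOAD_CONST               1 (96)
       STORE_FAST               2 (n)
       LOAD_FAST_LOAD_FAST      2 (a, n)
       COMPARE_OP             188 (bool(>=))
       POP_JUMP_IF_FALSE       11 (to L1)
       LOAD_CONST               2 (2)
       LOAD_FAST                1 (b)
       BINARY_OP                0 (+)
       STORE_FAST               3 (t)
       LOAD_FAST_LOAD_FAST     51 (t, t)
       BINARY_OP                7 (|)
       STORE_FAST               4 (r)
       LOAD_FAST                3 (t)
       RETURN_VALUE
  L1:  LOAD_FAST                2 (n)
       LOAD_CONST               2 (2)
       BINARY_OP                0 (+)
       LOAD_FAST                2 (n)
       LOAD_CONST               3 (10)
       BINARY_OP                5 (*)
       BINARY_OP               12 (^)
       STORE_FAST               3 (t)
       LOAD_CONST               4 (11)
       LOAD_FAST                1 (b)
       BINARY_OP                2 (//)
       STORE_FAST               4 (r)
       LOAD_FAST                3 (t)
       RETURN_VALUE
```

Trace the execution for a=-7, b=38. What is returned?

LOAD_CONST → push 96. Stack: [96]
STORE_FAST n → n=96. Stack: []
LOAD_FAST_LOAD_FAST a,n → push -7,96. Stack: [-7, 96]
COMPARE_OP bool(>=) → -7 vs 96 = False. Stack: [False]
POP_JUMP_IF_FALSE → pop False; jump. Stack: []
LOAD_FAST n → push 96. Stack: [96]
LOAD_CONST → push 2. Stack: [96, 2]
BINARY_OP + → 96 + 2 = 98. Stack: [98]
LOAD_FAST n → push 96. Stack: [98, 96]
LOAD_CONST → push 10. Stack: [98, 96, 10]
BINARY_OP * → 96 * 10 = 960. Stack: [98, 960]
BINARY_OP ^ → 98 ^ 960 = 930. Stack: [930]
STORE_FAST t → t=930. Stack: []
LOAD_CONST → push 11. Stack: [11]
LOAD_FAST b → push 38. Stack: [11, 38]
BINARY_OP // → 11 // 38 = 0. Stack: [0]
STORE_FAST r → r=0. Stack: []
LOAD_FAST t → push 930. Stack: [930]
RETURN_VALUE → return 930.

930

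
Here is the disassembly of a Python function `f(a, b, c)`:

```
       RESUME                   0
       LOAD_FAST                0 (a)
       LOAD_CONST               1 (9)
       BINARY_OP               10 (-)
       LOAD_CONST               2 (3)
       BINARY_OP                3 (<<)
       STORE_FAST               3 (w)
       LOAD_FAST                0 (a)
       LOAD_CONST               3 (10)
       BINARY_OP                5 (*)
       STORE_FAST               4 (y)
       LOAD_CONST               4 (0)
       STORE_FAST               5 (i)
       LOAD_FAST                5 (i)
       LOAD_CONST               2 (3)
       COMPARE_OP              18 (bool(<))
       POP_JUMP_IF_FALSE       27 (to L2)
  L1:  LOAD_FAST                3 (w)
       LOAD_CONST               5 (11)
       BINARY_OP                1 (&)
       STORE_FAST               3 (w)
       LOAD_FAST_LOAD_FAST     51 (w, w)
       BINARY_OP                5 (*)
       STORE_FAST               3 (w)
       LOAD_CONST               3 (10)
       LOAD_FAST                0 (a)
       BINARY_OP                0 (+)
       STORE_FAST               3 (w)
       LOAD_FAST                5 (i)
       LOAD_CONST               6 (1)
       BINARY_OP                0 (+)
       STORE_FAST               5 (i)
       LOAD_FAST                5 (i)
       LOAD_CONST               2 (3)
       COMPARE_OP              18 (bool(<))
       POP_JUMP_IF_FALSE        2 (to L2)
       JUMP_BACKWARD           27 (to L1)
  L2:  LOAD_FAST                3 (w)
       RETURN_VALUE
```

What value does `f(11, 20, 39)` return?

21

LOAD_FAST a → push 11
LOAD_CONST → push 9
BINARY_OP - → 11 - 9 = 2
LOAD_CONST → push 3
BINARY_OP << → 2 << 3 = 16
STORE_FAST w → w=16
LOAD_FAST a → push 11
LOAD_CONST → push 10
BINARY_OP * → 11 * 10 = 110
STORE_FAST y → y=110
LOAD_CONST → push 0
STORE_FAST i → i=0
LOAD_FAST i → push 0
LOAD_CONST → push 3
COMPARE_OP bool(<) → 0 vs 3 = True
POP_JUMP_IF_FALSE → pop True; no jump
LOAD_FAST w → push 16
LOAD_CONST → push 11
BINARY_OP & → 16 & 11 = 0
STORE_FAST w → w=0
LOAD_FAST_LOAD_FAST w,w → push 0,0
BINARY_OP * → 0 * 0 = 0
STORE_FAST w → w=0
LOAD_CONST → push 10
LOAD_FAST a → push 11
BINARY_OP + → 10 + 11 = 21
STORE_FAST w → w=21
LOAD_FAST i → push 0
LOAD_CONST → push 1
BINARY_OP + → 0 + 1 = 1
STORE_FAST i → i=1
LOAD_FAST i → push 1
LOAD_CONST → push 3
COMPARE_OP bool(<) → 1 vs 3 = True
POP_JUMP_IF_FALSE → pop True; no jump
LOAD_FAST w → push 21
LOAD_CONST → push 11
BINARY_OP & → 21 & 11 = 1
STORE_FAST w → w=1
LOAD_FAST_LOAD_FAST w,w → push 1,1
BINARY_OP * → 1 * 1 = 1
STORE_FAST w → w=1
LOAD_CONST → push 10
LOAD_FAST a → push 11
BINARY_OP + → 10 + 11 = 21
STORE_FAST w → w=21
LOAD_FAST i → push 1
LOAD_CONST → push 1
BINARY_OP + → 1 + 1 = 2
STORE_FAST i → i=2
LOAD_FAST i → push 2
LOAD_CONST → push 3
COMPARE_OP bool(<) → 2 vs 3 = True
POP_JUMP_IF_FALSE → pop True; no jump
LOAD_FAST w → push 21
LOAD_CONST → push 11
BINARY_OP & → 21 & 11 = 1
STORE_FAST w → w=1
LOAD_FAST_LOAD_FAST w,w → push 1,1
BINARY_OP * → 1 * 1 = 1
STORE_FAST w → w=1
LOAD_CONST → push 10
LOAD_FAST a → push 11
BINARY_OP + → 10 + 11 = 21
STORE_FAST w → w=21
LOAD_FAST i → push 2
LOAD_CONST → push 1
BINARY_OP + → 2 + 1 = 3
STORE_FAST i → i=3
LOAD_FAST i → push 3
LOAD_CONST → push 3
COMPARE_OP bool(<) → 3 vs 3 = False
POP_JUMP_IF_FALSE → pop False; jump
LOAD_FAST w → push 21
RETURN_VALUE → return 21.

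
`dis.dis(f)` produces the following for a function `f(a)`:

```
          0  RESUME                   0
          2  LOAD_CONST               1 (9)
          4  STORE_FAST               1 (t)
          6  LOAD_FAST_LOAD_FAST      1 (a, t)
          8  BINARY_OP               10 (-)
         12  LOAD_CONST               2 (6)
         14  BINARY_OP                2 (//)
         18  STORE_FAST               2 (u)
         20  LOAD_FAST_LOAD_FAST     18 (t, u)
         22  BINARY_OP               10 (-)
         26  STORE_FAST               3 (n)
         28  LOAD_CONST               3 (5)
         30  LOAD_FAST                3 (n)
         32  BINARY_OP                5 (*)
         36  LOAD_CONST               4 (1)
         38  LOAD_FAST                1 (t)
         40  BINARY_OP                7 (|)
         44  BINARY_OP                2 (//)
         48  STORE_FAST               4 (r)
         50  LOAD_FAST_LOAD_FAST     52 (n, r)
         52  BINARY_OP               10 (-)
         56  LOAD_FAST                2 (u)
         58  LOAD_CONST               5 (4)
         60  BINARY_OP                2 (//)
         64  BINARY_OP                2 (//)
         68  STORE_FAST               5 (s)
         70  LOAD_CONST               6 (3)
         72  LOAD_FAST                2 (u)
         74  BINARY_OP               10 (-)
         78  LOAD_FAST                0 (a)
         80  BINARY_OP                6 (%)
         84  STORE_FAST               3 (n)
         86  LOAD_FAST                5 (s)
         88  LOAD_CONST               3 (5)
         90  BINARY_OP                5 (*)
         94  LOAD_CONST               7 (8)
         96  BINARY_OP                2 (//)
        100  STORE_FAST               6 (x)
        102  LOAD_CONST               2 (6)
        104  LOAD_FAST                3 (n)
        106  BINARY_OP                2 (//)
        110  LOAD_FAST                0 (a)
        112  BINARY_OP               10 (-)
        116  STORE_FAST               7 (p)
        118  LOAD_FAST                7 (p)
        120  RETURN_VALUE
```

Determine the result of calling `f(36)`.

-36

LOAD_CONST → push 9. Stack: [9]
STORE_FAST t → t=9. Stack: []
LOAD_FAST_LOAD_FAST a,t → push 36,9. Stack: [36, 9]
BINARY_OP - → 36 - 9 = 27. Stack: [27]
LOAD_CONST → push 6. Stack: [27, 6]
BINARY_OP // → 27 // 6 = 4. Stack: [4]
STORE_FAST u → u=4. Stack: []
LOAD_FAST_LOAD_FAST t,u → push 9,4. Stack: [9, 4]
BINARY_OP - → 9 - 4 = 5. Stack: [5]
STORE_FAST n → n=5. Stack: []
LOAD_CONST → push 5. Stack: [5]
LOAD_FAST n → push 5. Stack: [5, 5]
BINARY_OP * → 5 * 5 = 25. Stack: [25]
LOAD_CONST → push 1. Stack: [25, 1]
LOAD_FAST t → push 9. Stack: [25, 1, 9]
BINARY_OP | → 1 | 9 = 9. Stack: [25, 9]
BINARY_OP // → 25 // 9 = 2. Stack: [2]
STORE_FAST r → r=2. Stack: []
LOAD_FAST_LOAD_FAST n,r → push 5,2. Stack: [5, 2]
BINARY_OP - → 5 - 2 = 3. Stack: [3]
LOAD_FAST u → push 4. Stack: [3, 4]
LOAD_CONST → push 4. Stack: [3, 4, 4]
BINARY_OP // → 4 // 4 = 1. Stack: [3, 1]
BINARY_OP // → 3 // 1 = 3. Stack: [3]
STORE_FAST s → s=3. Stack: []
LOAD_CONST → push 3. Stack: [3]
LOAD_FAST u → push 4. Stack: [3, 4]
BINARY_OP - → 3 - 4 = -1. Stack: [-1]
LOAD_FAST a → push 36. Stack: [-1, 36]
BINARY_OP % → -1 % 36 = 35. Stack: [35]
STORE_FAST n → n=35. Stack: []
LOAD_FAST s → push 3. Stack: [3]
LOAD_CONST → push 5. Stack: [3, 5]
BINARY_OP * → 3 * 5 = 15. Stack: [15]
LOAD_CONST → push 8. Stack: [15, 8]
BINARY_OP // → 15 // 8 = 1. Stack: [1]
STORE_FAST x → x=1. Stack: []
LOAD_CONST → push 6. Stack: [6]
LOAD_FAST n → push 35. Stack: [6, 35]
BINARY_OP // → 6 // 35 = 0. Stack: [0]
LOAD_FAST a → push 36. Stack: [0, 36]
BINARY_OP - → 0 - 36 = -36. Stack: [-36]
STORE_FAST p → p=-36. Stack: []
LOAD_FAST p → push -36. Stack: [-36]
RETURN_VALUE → return -36.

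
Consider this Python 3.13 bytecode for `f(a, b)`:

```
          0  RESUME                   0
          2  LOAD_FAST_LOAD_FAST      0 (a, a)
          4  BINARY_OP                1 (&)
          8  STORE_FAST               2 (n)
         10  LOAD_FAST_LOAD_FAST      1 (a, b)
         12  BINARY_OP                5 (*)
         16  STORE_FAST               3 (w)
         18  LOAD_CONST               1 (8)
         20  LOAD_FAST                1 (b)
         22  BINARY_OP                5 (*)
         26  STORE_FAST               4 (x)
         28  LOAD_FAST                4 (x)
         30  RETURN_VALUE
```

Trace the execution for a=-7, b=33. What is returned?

264

LOAD_FAST_LOAD_FAST a,a → push -7,-7. Stack: [-7, -7]
BINARY_OP & → -7 & -7 = -7. Stack: [-7]
STORE_FAST n → n=-7. Stack: []
LOAD_FAST_LOAD_FAST a,b → push -7,33. Stack: [-7, 33]
BINARY_OP * → -7 * 33 = -231. Stack: [-231]
STORE_FAST w → w=-231. Stack: []
LOAD_CONST → push 8. Stack: [8]
LOAD_FAST b → push 33. Stack: [8, 33]
BINARY_OP * → 8 * 33 = 264. Stack: [264]
STORE_FAST x → x=264. Stack: []
LOAD_FAST x → push 264. Stack: [264]
RETURN_VALUE → return 264.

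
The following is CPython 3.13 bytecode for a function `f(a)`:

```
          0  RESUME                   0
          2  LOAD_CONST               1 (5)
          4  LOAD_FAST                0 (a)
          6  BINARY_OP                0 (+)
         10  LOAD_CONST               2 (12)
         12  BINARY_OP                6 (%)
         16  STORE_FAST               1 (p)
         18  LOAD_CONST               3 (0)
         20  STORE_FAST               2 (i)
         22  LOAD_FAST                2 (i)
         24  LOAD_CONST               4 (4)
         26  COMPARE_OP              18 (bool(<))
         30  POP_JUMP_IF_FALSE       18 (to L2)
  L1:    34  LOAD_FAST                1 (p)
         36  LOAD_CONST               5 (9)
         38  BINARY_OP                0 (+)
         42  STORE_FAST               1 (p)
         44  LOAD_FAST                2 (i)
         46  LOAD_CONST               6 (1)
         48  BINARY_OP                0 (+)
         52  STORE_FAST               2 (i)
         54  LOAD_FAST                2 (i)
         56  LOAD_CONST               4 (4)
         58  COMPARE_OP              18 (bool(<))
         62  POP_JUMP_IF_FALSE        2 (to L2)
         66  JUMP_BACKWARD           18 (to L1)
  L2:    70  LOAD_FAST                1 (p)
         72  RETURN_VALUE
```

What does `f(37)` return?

LOAD_CONST → push 5. Stack: [5]
LOAD_FAST a → push 37. Stack: [5, 37]
BINARY_OP + → 5 + 37 = 42. Stack: [42]
LOAD_CONST → push 12. Stack: [42, 12]
BINARY_OP % → 42 % 12 = 6. Stack: [6]
STORE_FAST p → p=6. Stack: []
LOAD_CONST → push 0. Stack: [0]
STORE_FAST i → i=0. Stack: []
LOAD_FAST i → push 0. Stack: [0]
LOAD_CONST → push 4. Stack: [0, 4]
COMPARE_OP bool(<) → 0 vs 4 = True. Stack: [True]
POP_JUMP_IF_FALSE → pop True; no jump. Stack: []
LOAD_FAST p → push 6. Stack: [6]
LOAD_CONST → push 9. Stack: [6, 9]
BINARY_OP + → 6 + 9 = 15. Stack: [15]
STORE_FAST p → p=15. Stack: []
LOAD_FAST i → push 0. Stack: [0]
LOAD_CONST → push 1. Stack: [0, 1]
BINARY_OP + → 0 + 1 = 1. Stack: [1]
STORE_FAST i → i=1. Stack: []
LOAD_FAST i → push 1. Stack: [1]
LOAD_CONST → push 4. Stack: [1, 4]
COMPARE_OP bool(<) → 1 vs 4 = True. Stack: [True]
POP_JUMP_IF_FALSE → pop True; no jump. Stack: []
LOAD_FAST p → push 15. Stack: [15]
LOAD_CONST → push 9. Stack: [15, 9]
BINARY_OP + → 15 + 9 = 24. Stack: [24]
STORE_FAST p → p=24. Stack: []
LOAD_FAST i → push 1. Stack: [1]
LOAD_CONST → push 1. Stack: [1, 1]
BINARY_OP + → 1 + 1 = 2. Stack: [2]
STORE_FAST i → i=2. Stack: []
LOAD_FAST i → push 2. Stack: [2]
LOAD_CONST → push 4. Stack: [2, 4]
COMPARE_OP bool(<) → 2 vs 4 = True. Stack: [True]
POP_JUMP_IF_FALSE → pop True; no jump. Stack: []
LOAD_FAST p → push 24. Stack: [24]
LOAD_CONST → push 9. Stack: [24, 9]
BINARY_OP + → 24 + 9 = 33. Stack: [33]
STORE_FAST p → p=33. Stack: []
LOAD_FAST i → push 2. Stack: [2]
LOAD_CONST → push 1. Stack: [2, 1]
BINARY_OP + → 2 + 1 = 3. Stack: [3]
STORE_FAST i → i=3. Stack: []
LOAD_FAST i → push 3. Stack: [3]
LOAD_CONST → push 4. Stack: [3, 4]
COMPARE_OP bool(<) → 3 vs 4 = True. Stack: [True]
POP_JUMP_IF_FALSE → pop True; no jump. Stack: []
LOAD_FAST p → push 33. Stack: [33]
LOAD_CONST → push 9. Stack: [33, 9]
BINARY_OP + → 33 + 9 = 42. Stack: [42]
STORE_FAST p → p=42. Stack: []
LOAD_FAST i → push 3. Stack: [3]
LOAD_CONST → push 1. Stack: [3, 1]
BINARY_OP + → 3 + 1 = 4. Stack: [4]
STORE_FAST i → i=4. Stack: []
LOAD_FAST i → push 4. Stack: [4]
LOAD_CONST → push 4. Stack: [4, 4]
COMPARE_OP bool(<) → 4 vs 4 = False. Stack: [False]
POP_JUMP_IF_FALSE → pop False; jump. Stack: []
LOAD_FAST p → push 42. Stack: [42]
RETURN_VALUE → return 42.

42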